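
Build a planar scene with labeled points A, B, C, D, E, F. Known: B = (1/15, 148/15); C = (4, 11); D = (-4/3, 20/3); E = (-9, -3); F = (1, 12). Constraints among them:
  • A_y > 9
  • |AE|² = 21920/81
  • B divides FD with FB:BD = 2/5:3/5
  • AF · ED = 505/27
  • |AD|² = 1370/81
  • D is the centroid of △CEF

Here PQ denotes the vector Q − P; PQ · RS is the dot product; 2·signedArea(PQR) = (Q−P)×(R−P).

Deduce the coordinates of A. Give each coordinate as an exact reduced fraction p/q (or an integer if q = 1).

1. A_x = 11/9  [line -23/3·x + -29/3·y + 2834/27 = 0 ∩ |AD|² = 1370/81]
2. A_y = 89/9  [line -23/3·x + -29/3·y + 2834/27 = 0 ∩ |AD|² = 1370/81]
   → A = (11/9, 89/9)

A = (11/9, 89/9)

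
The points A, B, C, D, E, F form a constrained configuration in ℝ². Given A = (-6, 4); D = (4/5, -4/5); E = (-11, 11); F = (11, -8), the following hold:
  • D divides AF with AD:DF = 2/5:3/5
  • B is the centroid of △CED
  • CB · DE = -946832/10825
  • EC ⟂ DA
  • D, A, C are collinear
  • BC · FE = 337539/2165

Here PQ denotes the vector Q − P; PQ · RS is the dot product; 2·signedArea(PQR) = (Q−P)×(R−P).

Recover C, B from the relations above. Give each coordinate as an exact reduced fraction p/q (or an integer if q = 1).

1. C_x = -5471/433  [D, A, C are collinear ∩ EC ⟂ DA]
2. C_y = 3760/433  [D, A, C are collinear ∩ EC ⟂ DA]
   → C = (-5471/433, 3760/433)
3. B_x = -49438/6495  [B is the centroid of △CED]
4. B_y = 40883/6495  [B is the centroid of △CED]
   → B = (-49438/6495, 40883/6495)

B = (-49438/6495, 40883/6495)
C = (-5471/433, 3760/433)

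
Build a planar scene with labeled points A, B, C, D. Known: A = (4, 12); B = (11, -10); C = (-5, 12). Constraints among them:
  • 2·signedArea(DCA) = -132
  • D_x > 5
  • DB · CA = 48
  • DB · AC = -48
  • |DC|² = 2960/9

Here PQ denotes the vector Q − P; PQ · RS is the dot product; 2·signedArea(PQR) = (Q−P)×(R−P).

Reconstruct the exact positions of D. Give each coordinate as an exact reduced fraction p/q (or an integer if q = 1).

1. D_x = 17/3  [2·signedArea(DCA) = -132 ∩ DB · AC = -48]
2. D_y = -8/3  [2·signedArea(DCA) = -132 ∩ DB · AC = -48]
   → D = (17/3, -8/3)

D = (17/3, -8/3)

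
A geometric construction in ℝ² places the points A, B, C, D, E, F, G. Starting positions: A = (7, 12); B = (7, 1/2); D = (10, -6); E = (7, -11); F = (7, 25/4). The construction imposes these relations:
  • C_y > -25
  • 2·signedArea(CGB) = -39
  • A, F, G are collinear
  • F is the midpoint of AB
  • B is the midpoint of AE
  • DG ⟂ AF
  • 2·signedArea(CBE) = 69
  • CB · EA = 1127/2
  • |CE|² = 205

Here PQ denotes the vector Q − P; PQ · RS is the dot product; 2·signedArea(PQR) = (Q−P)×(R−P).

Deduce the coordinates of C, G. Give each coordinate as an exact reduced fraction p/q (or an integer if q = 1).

1. C_x = 13  [2·signedArea(CBE) = 69 ∩ CB · EA = 1127/2]
2. C_y = -24  [2·signedArea(CBE) = 69 ∩ CB · EA = 1127/2]
   → C = (13, -24)
3. G_x = 7  [A, F, G are collinear ∩ DG ⟂ AF]
4. G_y = -6  [A, F, G are collinear ∩ DG ⟂ AF]
   → G = (7, -6)

C = (13, -24)
G = (7, -6)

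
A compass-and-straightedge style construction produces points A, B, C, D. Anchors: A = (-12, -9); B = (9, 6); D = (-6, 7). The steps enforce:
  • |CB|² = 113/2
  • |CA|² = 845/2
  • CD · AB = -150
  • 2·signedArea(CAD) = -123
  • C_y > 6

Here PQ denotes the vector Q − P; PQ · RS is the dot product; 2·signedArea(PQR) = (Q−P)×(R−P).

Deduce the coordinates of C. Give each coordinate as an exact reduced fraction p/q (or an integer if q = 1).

C = (3/2, 13/2)

1. C_x = 3/2  [2·signedArea(CAD) = -123 ∩ CD · AB = -150]
2. C_y = 13/2  [2·signedArea(CAD) = -123 ∩ CD · AB = -150]
   → C = (3/2, 13/2)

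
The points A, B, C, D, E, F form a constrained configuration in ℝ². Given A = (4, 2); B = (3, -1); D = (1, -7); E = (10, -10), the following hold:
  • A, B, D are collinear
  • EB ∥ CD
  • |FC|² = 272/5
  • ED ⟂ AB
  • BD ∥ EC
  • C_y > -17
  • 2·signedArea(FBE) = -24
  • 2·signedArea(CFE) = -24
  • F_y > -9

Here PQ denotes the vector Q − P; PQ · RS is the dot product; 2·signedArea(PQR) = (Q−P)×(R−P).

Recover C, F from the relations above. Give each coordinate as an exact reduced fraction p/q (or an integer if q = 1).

C = (8, -16)
F = (32/5, -44/5)

1. C_x = 8  [EB ∥ CD ∩ BD ∥ EC]
2. C_y = -16  [EB ∥ CD ∩ BD ∥ EC]
   → C = (8, -16)
3. F_x = 32/5  [2·signedArea(FBE) = -24 ∩ 2·signedArea(CFE) = -24]
4. F_y = -44/5  [2·signedArea(FBE) = -24 ∩ 2·signedArea(CFE) = -24]
   → F = (32/5, -44/5)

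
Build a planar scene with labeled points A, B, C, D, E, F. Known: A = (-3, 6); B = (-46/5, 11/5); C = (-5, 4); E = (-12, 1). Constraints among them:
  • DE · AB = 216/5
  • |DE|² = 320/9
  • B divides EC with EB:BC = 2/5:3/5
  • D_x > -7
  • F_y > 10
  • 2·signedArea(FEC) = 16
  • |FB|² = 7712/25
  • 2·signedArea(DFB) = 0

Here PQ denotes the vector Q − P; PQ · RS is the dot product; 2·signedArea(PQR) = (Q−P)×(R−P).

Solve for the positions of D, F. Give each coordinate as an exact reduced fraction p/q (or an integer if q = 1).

1. D_x = -20/3  [line 31/5·x + 19/5·y + 137/5 = 0 ∩ |DE|² = 320/9]
2. D_y = 11/3  [line 31/5·x + 19/5·y + 137/5 = 0 ∩ |DE|² = 320/9]
   → D = (-20/3, 11/3)
3. F_x = 6  [2·signedArea(DFB) = 0 ∩ 2·signedArea(FEC) = 16]
4. F_y = 11  [2·signedArea(DFB) = 0 ∩ 2·signedArea(FEC) = 16]
   → F = (6, 11)

D = (-20/3, 11/3)
F = (6, 11)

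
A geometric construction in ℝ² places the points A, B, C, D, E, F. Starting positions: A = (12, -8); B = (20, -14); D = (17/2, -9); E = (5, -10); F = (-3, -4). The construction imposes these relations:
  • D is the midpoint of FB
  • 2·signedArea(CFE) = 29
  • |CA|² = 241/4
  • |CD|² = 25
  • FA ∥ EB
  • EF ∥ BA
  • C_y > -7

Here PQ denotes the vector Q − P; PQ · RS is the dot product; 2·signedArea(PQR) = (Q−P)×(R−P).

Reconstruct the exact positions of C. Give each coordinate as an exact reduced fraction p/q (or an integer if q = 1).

C = (9/2, -6)

1. C_x = 9/2  [line 6·x + 8·y + 21 = 0 ∩ |CA|² = 241/4]
2. C_y = -6  [line 6·x + 8·y + 21 = 0 ∩ |CA|² = 241/4]
   → C = (9/2, -6)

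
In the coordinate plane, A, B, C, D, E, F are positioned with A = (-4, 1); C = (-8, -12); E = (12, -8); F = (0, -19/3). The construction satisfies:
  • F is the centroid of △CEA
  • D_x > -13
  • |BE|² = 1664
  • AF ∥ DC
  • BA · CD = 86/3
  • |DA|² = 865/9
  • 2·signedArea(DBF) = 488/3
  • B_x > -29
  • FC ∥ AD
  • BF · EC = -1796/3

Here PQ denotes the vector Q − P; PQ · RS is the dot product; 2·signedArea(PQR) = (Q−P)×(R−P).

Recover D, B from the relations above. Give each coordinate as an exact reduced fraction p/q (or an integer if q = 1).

B = (-28, -16)
D = (-12, -14/3)

1. D_x = -12  [AF ∥ DC ∩ FC ∥ AD]
2. D_y = -14/3  [AF ∥ DC ∩ FC ∥ AD]
   → D = (-12, -14/3)
3. B_x = -28  [BA · CD = 86/3 ∩ BF · EC = -1796/3]
4. B_y = -16  [BA · CD = 86/3 ∩ BF · EC = -1796/3]
   → B = (-28, -16)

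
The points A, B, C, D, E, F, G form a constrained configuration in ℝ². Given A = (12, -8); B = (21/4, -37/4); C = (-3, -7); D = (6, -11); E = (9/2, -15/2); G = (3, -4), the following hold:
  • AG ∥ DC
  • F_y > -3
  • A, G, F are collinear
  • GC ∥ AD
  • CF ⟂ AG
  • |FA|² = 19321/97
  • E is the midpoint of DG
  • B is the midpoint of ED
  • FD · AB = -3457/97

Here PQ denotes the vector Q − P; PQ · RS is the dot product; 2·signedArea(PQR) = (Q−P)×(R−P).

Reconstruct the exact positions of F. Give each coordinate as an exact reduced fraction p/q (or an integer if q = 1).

1. F_x = -87/97  [A, G, F are collinear ∩ CF ⟂ AG]
2. F_y = -220/97  [A, G, F are collinear ∩ CF ⟂ AG]
   → F = (-87/97, -220/97)

F = (-87/97, -220/97)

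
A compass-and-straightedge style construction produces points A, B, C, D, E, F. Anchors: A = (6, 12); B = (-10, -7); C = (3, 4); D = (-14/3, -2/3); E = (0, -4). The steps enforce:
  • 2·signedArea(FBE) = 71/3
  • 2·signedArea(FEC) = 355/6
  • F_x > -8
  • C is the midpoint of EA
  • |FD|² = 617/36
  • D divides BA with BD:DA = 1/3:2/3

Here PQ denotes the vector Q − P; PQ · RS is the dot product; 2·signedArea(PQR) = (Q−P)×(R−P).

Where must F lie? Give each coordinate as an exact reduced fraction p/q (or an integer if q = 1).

F = (-22/3, -23/6)

1. F_x = -22/3  [2·signedArea(FEC) = 355/6 ∩ 2·signedArea(FBE) = 71/3]
2. F_y = -23/6  [2·signedArea(FEC) = 355/6 ∩ 2·signedArea(FBE) = 71/3]
   → F = (-22/3, -23/6)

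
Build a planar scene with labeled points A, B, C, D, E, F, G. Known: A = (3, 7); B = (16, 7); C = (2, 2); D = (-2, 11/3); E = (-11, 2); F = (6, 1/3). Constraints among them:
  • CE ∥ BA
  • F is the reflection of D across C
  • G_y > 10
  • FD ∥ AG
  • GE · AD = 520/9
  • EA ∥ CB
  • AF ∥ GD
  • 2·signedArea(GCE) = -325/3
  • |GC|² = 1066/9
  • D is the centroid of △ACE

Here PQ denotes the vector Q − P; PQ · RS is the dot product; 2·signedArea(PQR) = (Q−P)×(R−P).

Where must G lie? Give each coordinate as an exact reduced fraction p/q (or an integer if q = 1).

G = (-5, 31/3)

1. G_x = -5  [AF ∥ GD ∩ FD ∥ AG]
2. G_y = 31/3  [AF ∥ GD ∩ FD ∥ AG]
   → G = (-5, 31/3)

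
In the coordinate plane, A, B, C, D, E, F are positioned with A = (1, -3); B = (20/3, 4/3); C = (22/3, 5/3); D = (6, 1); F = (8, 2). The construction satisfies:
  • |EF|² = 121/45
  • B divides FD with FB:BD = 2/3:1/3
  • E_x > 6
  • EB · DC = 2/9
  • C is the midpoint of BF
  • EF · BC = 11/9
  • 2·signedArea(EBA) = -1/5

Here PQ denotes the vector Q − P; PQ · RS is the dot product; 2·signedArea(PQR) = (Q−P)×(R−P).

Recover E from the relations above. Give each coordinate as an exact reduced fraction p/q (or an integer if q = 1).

E = (98/15, 19/15)

1. E_x = 98/15  [EB · DC = 2/9 ∩ 2·signedArea(EBA) = -1/5]
2. E_y = 19/15  [EB · DC = 2/9 ∩ 2·signedArea(EBA) = -1/5]
   → E = (98/15, 19/15)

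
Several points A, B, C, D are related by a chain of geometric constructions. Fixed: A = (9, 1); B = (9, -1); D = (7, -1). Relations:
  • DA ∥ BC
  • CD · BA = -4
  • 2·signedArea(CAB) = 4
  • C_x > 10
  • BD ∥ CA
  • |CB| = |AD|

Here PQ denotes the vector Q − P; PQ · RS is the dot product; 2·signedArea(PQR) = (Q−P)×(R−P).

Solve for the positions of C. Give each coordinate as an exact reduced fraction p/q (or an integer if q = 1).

C = (11, 1)

1. C_x = 11  [BD ∥ CA ∩ DA ∥ BC]
2. C_y = 1  [BD ∥ CA ∩ DA ∥ BC]
   → C = (11, 1)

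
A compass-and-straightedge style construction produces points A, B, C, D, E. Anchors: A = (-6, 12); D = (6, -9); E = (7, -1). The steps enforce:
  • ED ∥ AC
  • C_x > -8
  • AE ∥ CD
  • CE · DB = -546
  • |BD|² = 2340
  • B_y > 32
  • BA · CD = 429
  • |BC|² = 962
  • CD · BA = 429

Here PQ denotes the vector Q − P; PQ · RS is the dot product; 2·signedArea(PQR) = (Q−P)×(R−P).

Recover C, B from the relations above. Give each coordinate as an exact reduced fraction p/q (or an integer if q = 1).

B = (-18, 33)
C = (-7, 4)

1. C_x = -7  [AE ∥ CD ∩ ED ∥ AC]
2. C_y = 4  [AE ∥ CD ∩ ED ∥ AC]
   → C = (-7, 4)
3. B_x = -18  [BA · CD = 429 ∩ CE · DB = -546]
4. B_y = 33  [BA · CD = 429 ∩ CE · DB = -546]
   → B = (-18, 33)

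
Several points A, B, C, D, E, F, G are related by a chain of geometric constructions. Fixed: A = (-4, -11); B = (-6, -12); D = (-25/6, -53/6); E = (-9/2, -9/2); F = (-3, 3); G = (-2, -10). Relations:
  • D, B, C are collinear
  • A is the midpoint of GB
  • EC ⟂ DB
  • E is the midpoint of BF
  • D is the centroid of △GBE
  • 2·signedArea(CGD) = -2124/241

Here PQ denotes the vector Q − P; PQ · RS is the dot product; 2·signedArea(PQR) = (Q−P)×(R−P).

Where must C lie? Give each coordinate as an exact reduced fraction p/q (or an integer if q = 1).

1. C_x = -1143/482  [D, B, C are collinear ∩ EC ⟂ DB]
2. C_y = -2763/482  [D, B, C are collinear ∩ EC ⟂ DB]
   → C = (-1143/482, -2763/482)

C = (-1143/482, -2763/482)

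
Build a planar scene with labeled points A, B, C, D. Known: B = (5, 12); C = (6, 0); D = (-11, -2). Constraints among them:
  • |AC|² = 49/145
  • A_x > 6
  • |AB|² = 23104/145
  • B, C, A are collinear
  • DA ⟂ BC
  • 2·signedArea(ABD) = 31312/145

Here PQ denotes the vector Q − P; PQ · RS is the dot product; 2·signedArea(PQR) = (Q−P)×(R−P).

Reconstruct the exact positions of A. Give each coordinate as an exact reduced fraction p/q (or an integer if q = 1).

A = (877/145, -84/145)

1. A_x = 877/145  [B, C, A are collinear ∩ DA ⟂ BC]
2. A_y = -84/145  [B, C, A are collinear ∩ DA ⟂ BC]
   → A = (877/145, -84/145)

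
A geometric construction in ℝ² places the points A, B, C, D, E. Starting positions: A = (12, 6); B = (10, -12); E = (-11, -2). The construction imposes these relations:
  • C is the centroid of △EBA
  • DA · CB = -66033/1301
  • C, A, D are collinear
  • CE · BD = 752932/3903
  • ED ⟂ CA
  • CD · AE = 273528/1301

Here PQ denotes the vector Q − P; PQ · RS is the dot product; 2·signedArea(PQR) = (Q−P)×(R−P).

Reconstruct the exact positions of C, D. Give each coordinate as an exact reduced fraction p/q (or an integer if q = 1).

1. C_x = 11/3  [C is the centroid of △EBA]
2. C_y = -8/3  [C is the centroid of △EBA]
   → C = (11/3, -8/3)
3. D_x = -3963/1301  [C, A, D are collinear ∩ ED ⟂ CA]
4. D_y = -12552/1301  [C, A, D are collinear ∩ ED ⟂ CA]
   → D = (-3963/1301, -12552/1301)

C = (11/3, -8/3)
D = (-3963/1301, -12552/1301)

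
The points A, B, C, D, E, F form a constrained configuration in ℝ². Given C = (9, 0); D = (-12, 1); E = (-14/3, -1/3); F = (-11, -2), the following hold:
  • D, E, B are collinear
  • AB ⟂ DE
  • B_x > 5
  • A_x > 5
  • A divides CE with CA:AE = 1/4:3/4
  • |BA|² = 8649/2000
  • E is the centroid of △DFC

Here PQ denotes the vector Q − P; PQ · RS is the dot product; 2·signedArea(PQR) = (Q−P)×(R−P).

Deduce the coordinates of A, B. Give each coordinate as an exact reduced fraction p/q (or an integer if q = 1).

1. A_x = 67/12  [A divides CE with CA:AE = 1/4:3/4]
2. A_y = -1/12  [A divides CE with CA:AE = 1/4:3/4]
   → A = (67/12, -1/12)
3. B_x = 7817/1500  [D, E, B are collinear ∩ AB ⟂ DE]
4. B_y = -1597/750  [D, E, B are collinear ∩ AB ⟂ DE]
   → B = (7817/1500, -1597/750)

A = (67/12, -1/12)
B = (7817/1500, -1597/750)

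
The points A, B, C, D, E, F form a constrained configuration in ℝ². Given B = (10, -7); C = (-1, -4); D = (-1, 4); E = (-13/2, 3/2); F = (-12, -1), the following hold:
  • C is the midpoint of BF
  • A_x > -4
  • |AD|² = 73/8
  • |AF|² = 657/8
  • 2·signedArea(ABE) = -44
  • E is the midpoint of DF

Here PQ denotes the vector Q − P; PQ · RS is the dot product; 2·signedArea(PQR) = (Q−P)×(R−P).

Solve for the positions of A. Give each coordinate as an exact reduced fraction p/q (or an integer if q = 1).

A = (-15/4, 11/4)

1. A_x = -15/4  [line -17/2·x + -33/2·y + 27/2 = 0 ∩ |AF|² = 657/8]
2. A_y = 11/4  [line -17/2·x + -33/2·y + 27/2 = 0 ∩ |AF|² = 657/8]
   → A = (-15/4, 11/4)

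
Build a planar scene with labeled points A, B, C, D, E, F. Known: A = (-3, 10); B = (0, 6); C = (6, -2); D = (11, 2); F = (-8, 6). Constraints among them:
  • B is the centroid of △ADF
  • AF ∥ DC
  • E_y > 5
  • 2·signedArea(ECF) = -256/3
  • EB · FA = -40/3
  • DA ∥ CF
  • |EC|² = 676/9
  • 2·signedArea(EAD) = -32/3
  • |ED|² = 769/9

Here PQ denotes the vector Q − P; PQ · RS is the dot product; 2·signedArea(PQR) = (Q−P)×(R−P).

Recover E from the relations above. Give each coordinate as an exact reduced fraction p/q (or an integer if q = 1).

1. E_x = 8/3  [2·signedArea(EAD) = -32/3 ∩ EB · FA = -40/3]
2. E_y = 6  [2·signedArea(EAD) = -32/3 ∩ EB · FA = -40/3]
   → E = (8/3, 6)

E = (8/3, 6)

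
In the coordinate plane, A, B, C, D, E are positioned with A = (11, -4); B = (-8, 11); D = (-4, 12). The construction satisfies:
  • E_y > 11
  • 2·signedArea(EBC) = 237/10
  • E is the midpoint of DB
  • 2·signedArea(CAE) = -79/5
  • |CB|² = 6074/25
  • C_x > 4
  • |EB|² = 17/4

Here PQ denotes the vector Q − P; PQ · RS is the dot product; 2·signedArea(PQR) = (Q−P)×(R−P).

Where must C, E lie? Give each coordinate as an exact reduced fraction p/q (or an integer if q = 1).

C = (5, 12/5)
E = (-6, 23/2)

1. E_x = -6  [E is the midpoint of DB]
2. E_y = 23/2  [E is the midpoint of DB]
   → E = (-6, 23/2)
3. C_x = 5  [2·signedArea(CAE) = -79/5 ∩ 2·signedArea(EBC) = 237/10]
4. C_y = 12/5  [2·signedArea(CAE) = -79/5 ∩ 2·signedArea(EBC) = 237/10]
   → C = (5, 12/5)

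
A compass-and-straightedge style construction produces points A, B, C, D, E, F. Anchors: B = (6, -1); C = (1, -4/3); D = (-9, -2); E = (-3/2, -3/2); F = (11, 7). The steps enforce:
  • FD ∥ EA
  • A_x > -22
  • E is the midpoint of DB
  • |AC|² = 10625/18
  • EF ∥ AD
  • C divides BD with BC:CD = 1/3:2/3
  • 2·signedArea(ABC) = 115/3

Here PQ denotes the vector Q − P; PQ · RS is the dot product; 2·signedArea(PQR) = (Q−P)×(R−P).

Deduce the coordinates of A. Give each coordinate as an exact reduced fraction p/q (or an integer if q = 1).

A = (-43/2, -21/2)

1. A_x = -43/2  [EF ∥ AD ∩ FD ∥ EA]
2. A_y = -21/2  [EF ∥ AD ∩ FD ∥ EA]
   → A = (-43/2, -21/2)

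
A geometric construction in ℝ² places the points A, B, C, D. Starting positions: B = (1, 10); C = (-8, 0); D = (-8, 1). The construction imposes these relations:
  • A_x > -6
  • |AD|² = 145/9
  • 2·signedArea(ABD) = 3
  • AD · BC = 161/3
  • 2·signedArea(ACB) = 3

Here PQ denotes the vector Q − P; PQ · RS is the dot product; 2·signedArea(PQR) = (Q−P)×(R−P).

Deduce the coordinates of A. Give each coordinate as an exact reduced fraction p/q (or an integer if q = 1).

1. A_x = -5  [2·signedArea(ABD) = 3 ∩ 2·signedArea(ACB) = 3]
2. A_y = 11/3  [2·signedArea(ABD) = 3 ∩ 2·signedArea(ACB) = 3]
   → A = (-5, 11/3)

A = (-5, 11/3)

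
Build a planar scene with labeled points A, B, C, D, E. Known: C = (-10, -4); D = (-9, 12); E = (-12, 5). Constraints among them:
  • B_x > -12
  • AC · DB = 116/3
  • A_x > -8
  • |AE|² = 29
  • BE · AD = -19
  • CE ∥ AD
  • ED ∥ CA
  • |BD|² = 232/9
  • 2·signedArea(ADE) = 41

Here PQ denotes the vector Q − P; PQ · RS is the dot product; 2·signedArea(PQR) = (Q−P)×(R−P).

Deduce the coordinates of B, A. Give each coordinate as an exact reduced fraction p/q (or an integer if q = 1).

A = (-7, 3)
B = (-11, 22/3)

1. A_x = -7  [CE ∥ AD ∩ ED ∥ CA]
2. A_y = 3  [CE ∥ AD ∩ ED ∥ CA]
   → A = (-7, 3)
3. B_x = -11  [BE · AD = -19 ∩ AC · DB = 116/3]
4. B_y = 22/3  [BE · AD = -19 ∩ AC · DB = 116/3]
   → B = (-11, 22/3)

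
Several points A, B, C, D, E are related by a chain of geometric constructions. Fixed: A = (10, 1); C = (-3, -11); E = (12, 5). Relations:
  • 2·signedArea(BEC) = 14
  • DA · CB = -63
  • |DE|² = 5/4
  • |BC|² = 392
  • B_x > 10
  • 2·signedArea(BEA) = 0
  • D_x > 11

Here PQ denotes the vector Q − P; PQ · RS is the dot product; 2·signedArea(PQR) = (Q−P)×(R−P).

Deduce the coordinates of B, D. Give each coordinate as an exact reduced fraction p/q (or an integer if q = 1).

B = (11, 3)
D = (23/2, 4)

1. B_x = 11  [2·signedArea(BEA) = 0 ∩ 2·signedArea(BEC) = 14]
2. B_y = 3  [2·signedArea(BEA) = 0 ∩ 2·signedArea(BEC) = 14]
   → B = (11, 3)
3. D_x = 23/2  [line -14·x + -14·y + 217 = 0 ∩ |DE|² = 5/4]
4. D_y = 4  [line -14·x + -14·y + 217 = 0 ∩ |DE|² = 5/4]
   → D = (23/2, 4)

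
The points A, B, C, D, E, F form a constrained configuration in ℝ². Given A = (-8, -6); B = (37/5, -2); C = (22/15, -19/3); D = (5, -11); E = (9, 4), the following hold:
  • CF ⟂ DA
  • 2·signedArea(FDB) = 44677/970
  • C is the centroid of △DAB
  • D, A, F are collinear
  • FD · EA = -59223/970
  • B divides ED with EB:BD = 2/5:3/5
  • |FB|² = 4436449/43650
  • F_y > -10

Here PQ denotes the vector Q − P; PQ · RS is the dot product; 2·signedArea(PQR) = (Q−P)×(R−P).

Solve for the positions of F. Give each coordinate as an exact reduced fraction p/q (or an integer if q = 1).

1. F_x = 1043/2910  [D, A, F are collinear ∩ CF ⟂ DA]
2. F_y = -5363/582  [D, A, F are collinear ∩ CF ⟂ DA]
   → F = (1043/2910, -5363/582)

F = (1043/2910, -5363/582)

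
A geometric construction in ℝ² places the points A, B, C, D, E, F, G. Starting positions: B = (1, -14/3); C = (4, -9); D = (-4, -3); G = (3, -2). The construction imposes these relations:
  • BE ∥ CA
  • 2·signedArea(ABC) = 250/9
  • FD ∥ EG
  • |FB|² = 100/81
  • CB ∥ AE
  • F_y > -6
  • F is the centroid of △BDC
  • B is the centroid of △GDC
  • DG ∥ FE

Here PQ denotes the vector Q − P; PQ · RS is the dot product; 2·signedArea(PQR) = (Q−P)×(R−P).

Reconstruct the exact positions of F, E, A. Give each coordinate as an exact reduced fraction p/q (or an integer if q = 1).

1. F_x = 1/3  [F is the centroid of △BDC]
2. F_y = -50/9  [F is the centroid of △BDC]
   → F = (1/3, -50/9)
3. E_x = 22/3  [FD ∥ EG ∩ DG ∥ FE]
4. E_y = -41/9  [FD ∥ EG ∩ DG ∥ FE]
   → E = (22/3, -41/9)
5. A_x = 31/3  [CB ∥ AE ∩ BE ∥ CA]
6. A_y = -80/9  [CB ∥ AE ∩ BE ∥ CA]
   → A = (31/3, -80/9)

A = (31/3, -80/9)
E = (22/3, -41/9)
F = (1/3, -50/9)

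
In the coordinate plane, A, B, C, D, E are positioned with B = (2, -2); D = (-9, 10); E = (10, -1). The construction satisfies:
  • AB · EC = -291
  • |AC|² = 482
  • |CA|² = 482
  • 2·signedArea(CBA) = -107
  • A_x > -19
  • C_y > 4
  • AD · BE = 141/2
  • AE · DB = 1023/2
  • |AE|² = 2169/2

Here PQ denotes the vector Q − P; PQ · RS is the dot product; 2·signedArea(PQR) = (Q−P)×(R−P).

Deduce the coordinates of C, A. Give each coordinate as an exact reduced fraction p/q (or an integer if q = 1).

1. A_x = -37/2  [AD · BE = 141/2 ∩ AE · DB = 1023/2]
2. A_y = 31/2  [AD · BE = 141/2 ∩ AE · DB = 1023/2]
   → A = (-37/2, 31/2)
3. C_x = 1/2  [2·signedArea(CBA) = -107 ∩ AB · EC = -291]
4. C_y = 9/2  [2·signedArea(CBA) = -107 ∩ AB · EC = -291]
   → C = (1/2, 9/2)

A = (-37/2, 31/2)
C = (1/2, 9/2)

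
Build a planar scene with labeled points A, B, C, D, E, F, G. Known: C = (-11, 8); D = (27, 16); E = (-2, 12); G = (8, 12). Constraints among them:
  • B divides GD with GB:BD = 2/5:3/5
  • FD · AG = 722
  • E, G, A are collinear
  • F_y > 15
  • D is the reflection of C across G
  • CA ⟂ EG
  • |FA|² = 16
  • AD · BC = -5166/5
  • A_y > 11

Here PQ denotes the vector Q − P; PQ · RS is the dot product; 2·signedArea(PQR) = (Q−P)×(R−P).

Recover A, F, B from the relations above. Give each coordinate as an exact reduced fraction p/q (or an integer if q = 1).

A = (-11, 12)
B = (78/5, 68/5)
F = (-11, 16)

1. A_x = -11  [E, G, A are collinear ∩ CA ⟂ EG]
2. A_y = 12  [E, G, A are collinear ∩ CA ⟂ EG]
   → A = (-11, 12)
3. F_x = -11  [FD · AG = 722]
4. F_y = 16  [|FA|² = 16]
   → F = (-11, 16)
5. B_x = 78/5  [B divides GD with GB:BD = 2/5:3/5]
6. B_y = 68/5  [B divides GD with GB:BD = 2/5:3/5]
   → B = (78/5, 68/5)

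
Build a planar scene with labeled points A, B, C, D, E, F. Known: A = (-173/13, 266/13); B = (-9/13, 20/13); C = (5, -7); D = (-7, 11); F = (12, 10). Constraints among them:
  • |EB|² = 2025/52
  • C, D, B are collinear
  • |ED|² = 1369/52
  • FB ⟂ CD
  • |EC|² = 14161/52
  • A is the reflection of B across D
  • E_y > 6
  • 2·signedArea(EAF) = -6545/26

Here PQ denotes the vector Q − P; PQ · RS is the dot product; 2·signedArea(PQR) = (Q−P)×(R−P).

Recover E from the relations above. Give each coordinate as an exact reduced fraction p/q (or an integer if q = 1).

E = (-54/13, 175/26)

1. E_x = -54/13  [line 136/13·x + 329/13·y + -3299/26 = 0 ∩ |EC|² = 14161/52]
2. E_y = 175/26  [line 136/13·x + 329/13·y + -3299/26 = 0 ∩ |EC|² = 14161/52]
   → E = (-54/13, 175/26)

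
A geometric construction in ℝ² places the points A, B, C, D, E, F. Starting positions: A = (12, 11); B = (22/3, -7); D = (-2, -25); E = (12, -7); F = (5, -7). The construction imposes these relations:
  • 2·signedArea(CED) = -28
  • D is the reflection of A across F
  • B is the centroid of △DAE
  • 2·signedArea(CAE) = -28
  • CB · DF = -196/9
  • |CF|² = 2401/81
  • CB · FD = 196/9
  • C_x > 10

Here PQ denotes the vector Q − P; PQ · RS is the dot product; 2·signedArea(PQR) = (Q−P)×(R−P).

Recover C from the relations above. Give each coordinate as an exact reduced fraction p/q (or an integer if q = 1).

1. C_x = 94/9  [2·signedArea(CAE) = -28 ∩ 2·signedArea(CED) = -28]
2. C_y = -7  [2·signedArea(CAE) = -28 ∩ 2·signedArea(CED) = -28]
   → C = (94/9, -7)

C = (94/9, -7)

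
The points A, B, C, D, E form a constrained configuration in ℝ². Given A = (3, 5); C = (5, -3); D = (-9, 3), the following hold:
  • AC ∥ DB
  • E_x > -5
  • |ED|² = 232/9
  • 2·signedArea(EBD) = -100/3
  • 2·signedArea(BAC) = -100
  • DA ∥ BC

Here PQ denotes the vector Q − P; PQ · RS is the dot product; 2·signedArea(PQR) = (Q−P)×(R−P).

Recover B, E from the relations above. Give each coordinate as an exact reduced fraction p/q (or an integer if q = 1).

1. B_x = -7  [DA ∥ BC ∩ AC ∥ DB]
2. B_y = -5  [DA ∥ BC ∩ AC ∥ DB]
   → B = (-7, -5)
3. E_x = -13/3  [line -8·x + -2·y + -98/3 = 0 ∩ |ED|² = 232/9]
4. E_y = 1  [line -8·x + -2·y + -98/3 = 0 ∩ |ED|² = 232/9]
   → E = (-13/3, 1)

B = (-7, -5)
E = (-13/3, 1)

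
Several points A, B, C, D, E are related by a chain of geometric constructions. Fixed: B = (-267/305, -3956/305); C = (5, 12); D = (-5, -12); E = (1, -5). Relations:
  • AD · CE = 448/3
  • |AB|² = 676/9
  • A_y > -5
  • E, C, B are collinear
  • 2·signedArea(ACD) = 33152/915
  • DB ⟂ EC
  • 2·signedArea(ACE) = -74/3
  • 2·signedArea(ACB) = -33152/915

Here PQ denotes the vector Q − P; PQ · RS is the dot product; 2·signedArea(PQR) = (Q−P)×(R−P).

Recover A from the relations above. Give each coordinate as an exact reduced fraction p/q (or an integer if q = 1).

1. A_x = -89/305  [2·signedArea(ACD) = 33152/915 ∩ 2·signedArea(ACE) = -74/3]
2. A_y = -3956/915  [2·signedArea(ACD) = 33152/915 ∩ 2·signedArea(ACE) = -74/3]
   → A = (-89/305, -3956/915)

A = (-89/305, -3956/915)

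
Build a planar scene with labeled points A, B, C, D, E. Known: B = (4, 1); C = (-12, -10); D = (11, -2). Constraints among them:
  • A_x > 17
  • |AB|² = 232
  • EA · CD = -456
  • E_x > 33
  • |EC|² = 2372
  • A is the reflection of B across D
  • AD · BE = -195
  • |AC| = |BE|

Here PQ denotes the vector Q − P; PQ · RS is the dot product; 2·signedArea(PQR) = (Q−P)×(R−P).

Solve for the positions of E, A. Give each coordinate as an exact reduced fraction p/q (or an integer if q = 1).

A = (18, -5)
E = (34, 6)

1. A_x = 18  [A is the reflection of B across D]
2. A_y = -5  [A is the reflection of B across D]
   → A = (18, -5)
3. E_x = 34  [EA · CD = -456 ∩ AD · BE = -195]
4. E_y = 6  [EA · CD = -456 ∩ AD · BE = -195]
   → E = (34, 6)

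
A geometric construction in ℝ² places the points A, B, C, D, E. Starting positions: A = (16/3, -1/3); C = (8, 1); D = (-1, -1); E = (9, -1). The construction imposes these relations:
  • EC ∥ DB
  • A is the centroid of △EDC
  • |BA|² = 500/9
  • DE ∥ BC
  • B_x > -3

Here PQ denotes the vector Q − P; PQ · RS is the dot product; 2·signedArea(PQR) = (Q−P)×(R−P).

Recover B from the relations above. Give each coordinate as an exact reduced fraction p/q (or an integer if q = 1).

B = (-2, 1)

1. B_x = -2  [DE ∥ BC ∩ EC ∥ DB]
2. B_y = 1  [DE ∥ BC ∩ EC ∥ DB]
   → B = (-2, 1)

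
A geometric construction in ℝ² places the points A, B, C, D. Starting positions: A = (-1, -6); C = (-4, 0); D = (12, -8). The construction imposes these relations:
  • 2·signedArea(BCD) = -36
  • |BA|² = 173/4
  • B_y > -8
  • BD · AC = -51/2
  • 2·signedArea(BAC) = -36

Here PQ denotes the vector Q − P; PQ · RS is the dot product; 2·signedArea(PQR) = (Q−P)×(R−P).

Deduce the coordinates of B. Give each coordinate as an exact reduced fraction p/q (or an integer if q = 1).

1. B_x = 11/2  [2·signedArea(BAC) = -36 ∩ BD · AC = -51/2]
2. B_y = -7  [2·signedArea(BAC) = -36 ∩ BD · AC = -51/2]
   → B = (11/2, -7)

B = (11/2, -7)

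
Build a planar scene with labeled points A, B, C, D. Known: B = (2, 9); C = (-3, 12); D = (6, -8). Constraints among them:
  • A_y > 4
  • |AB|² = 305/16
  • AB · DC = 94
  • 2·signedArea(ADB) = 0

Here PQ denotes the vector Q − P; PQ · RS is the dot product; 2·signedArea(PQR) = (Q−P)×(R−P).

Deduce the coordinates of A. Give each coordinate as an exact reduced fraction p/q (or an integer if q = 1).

1. A_x = 3  [2·signedArea(ADB) = 0 ∩ AB · DC = 94]
2. A_y = 19/4  [2·signedArea(ADB) = 0 ∩ AB · DC = 94]
   → A = (3, 19/4)

A = (3, 19/4)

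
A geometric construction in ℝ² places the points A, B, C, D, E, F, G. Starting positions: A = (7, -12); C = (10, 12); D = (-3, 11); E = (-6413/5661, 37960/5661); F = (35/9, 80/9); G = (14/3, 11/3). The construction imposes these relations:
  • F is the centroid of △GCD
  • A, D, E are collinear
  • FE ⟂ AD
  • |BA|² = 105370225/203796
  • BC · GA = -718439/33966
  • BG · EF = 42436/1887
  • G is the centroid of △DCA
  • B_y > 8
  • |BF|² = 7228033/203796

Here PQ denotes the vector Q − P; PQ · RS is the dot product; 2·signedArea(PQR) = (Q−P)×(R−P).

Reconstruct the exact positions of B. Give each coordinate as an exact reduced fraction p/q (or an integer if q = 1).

B = (-11698/5661, 100231/11322)

1. B_x = -11698/5661  [BC · GA = -718439/33966 ∩ BG · EF = 42436/1887]
2. B_y = 100231/11322  [BC · GA = -718439/33966 ∩ BG · EF = 42436/1887]
   → B = (-11698/5661, 100231/11322)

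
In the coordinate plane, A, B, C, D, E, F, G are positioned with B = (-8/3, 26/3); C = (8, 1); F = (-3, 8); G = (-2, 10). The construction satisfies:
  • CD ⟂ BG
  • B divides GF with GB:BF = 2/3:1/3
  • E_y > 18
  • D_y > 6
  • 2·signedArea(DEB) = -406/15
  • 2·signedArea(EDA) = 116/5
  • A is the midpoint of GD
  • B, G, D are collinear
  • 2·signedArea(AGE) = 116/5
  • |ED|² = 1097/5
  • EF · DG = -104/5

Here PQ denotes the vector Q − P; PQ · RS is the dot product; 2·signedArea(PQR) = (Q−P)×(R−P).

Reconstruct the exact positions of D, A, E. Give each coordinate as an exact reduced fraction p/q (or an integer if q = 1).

1. D_x = -18/5  [B, G, D are collinear ∩ CD ⟂ BG]
2. D_y = 34/5  [B, G, D are collinear ∩ CD ⟂ BG]
   → D = (-18/5, 34/5)
3. A_x = -14/5  [A is the midpoint of GD]
4. A_y = 42/5  [A is the midpoint of GD]
   → A = (-14/5, 42/5)
5. E_x = -12  [2·signedArea(EDA) = 116/5 ∩ EF · DG = -104/5]
6. E_y = 19  [2·signedArea(EDA) = 116/5 ∩ EF · DG = -104/5]
   → E = (-12, 19)

A = (-14/5, 42/5)
D = (-18/5, 34/5)
E = (-12, 19)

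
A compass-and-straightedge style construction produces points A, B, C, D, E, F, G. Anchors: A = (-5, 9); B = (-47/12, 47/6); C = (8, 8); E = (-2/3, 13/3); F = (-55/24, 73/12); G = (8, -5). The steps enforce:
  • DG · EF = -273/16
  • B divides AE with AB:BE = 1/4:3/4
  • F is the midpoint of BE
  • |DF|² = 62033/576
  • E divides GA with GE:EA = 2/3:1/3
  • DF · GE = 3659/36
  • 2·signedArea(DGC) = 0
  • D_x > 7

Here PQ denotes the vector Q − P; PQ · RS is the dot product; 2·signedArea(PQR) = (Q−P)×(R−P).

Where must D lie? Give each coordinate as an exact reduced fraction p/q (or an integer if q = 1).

1. D_x = 8  [2·signedArea(DGC) = 0 ∩ DG · EF = -273/16]
2. D_y = 19/4  [2·signedArea(DGC) = 0 ∩ DG · EF = -273/16]
   → D = (8, 19/4)

D = (8, 19/4)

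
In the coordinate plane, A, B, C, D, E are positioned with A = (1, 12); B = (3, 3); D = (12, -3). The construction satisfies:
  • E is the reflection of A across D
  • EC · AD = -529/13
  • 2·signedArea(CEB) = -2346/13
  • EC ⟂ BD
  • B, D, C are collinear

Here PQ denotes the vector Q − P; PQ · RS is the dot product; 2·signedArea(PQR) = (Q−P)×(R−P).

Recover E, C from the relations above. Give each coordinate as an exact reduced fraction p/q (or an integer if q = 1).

C = (345/13, -165/13)
E = (23, -18)

1. E_x = 23  [E is the reflection of A across D]
2. E_y = -18  [E is the reflection of A across D]
   → E = (23, -18)
3. C_x = 345/13  [B, D, C are collinear ∩ EC ⟂ BD]
4. C_y = -165/13  [B, D, C are collinear ∩ EC ⟂ BD]
   → C = (345/13, -165/13)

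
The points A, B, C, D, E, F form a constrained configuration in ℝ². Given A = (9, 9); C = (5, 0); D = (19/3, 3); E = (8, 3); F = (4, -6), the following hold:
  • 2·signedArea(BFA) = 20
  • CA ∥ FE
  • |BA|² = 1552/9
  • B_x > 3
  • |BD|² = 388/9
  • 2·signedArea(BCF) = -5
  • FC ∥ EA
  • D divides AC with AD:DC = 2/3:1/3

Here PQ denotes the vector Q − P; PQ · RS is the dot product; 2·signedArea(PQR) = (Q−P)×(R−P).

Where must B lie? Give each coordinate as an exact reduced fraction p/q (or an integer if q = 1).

1. B_x = 11/3  [2·signedArea(BCF) = -5 ∩ 2·signedArea(BFA) = 20]
2. B_y = -3  [2·signedArea(BCF) = -5 ∩ 2·signedArea(BFA) = 20]
   → B = (11/3, -3)

B = (11/3, -3)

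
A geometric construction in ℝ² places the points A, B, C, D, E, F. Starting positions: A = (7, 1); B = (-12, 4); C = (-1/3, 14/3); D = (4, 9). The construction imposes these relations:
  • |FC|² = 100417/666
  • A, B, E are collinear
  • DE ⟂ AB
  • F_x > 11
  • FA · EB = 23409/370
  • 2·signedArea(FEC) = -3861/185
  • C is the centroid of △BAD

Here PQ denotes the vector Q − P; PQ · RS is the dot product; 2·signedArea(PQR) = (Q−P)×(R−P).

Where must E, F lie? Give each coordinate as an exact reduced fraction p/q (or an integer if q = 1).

E = (1051/370, 613/370)
F = (4129/370, 127/370)

1. E_x = 1051/370  [A, B, E are collinear ∩ DE ⟂ AB]
2. E_y = 613/370  [A, B, E are collinear ∩ DE ⟂ AB]
   → E = (1051/370, 613/370)
3. F_x = 4129/370  [FA · EB = 23409/370 ∩ 2·signedArea(FEC) = -3861/185]
4. F_y = 127/370  [FA · EB = 23409/370 ∩ 2·signedArea(FEC) = -3861/185]
   → F = (4129/370, 127/370)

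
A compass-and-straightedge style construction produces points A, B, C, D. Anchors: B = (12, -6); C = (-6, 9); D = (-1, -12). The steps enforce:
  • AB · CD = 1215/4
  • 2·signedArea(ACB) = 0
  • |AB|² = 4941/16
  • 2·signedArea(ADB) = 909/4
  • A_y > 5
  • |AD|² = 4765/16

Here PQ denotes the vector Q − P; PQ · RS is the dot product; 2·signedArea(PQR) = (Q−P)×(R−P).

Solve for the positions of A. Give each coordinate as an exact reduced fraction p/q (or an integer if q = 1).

A = (-3/2, 21/4)

1. A_x = -3/2  [2·signedArea(ACB) = 0 ∩ 2·signedArea(ADB) = 909/4]
2. A_y = 21/4  [2·signedArea(ACB) = 0 ∩ 2·signedArea(ADB) = 909/4]
   → A = (-3/2, 21/4)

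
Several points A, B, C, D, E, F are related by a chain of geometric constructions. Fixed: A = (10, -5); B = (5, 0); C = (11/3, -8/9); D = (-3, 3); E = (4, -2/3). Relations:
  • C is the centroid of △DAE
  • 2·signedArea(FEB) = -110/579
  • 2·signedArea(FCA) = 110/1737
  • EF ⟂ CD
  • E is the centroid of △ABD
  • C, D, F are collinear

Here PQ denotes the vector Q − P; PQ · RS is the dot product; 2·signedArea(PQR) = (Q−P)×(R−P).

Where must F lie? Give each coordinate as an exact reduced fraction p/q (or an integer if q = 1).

F = (737/193, -566/579)

1. F_x = 737/193  [C, D, F are collinear ∩ EF ⟂ CD]
2. F_y = -566/579  [C, D, F are collinear ∩ EF ⟂ CD]
   → F = (737/193, -566/579)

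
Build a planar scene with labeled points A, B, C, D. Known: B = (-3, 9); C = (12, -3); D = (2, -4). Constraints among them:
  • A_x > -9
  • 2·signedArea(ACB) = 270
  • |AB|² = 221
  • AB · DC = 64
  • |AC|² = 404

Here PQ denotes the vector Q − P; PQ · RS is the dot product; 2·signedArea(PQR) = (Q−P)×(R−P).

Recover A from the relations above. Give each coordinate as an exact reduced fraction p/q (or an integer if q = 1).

1. A_x = -8  [2·signedArea(ACB) = 270 ∩ AB · DC = 64]
2. A_y = -5  [2·signedArea(ACB) = 270 ∩ AB · DC = 64]
   → A = (-8, -5)

A = (-8, -5)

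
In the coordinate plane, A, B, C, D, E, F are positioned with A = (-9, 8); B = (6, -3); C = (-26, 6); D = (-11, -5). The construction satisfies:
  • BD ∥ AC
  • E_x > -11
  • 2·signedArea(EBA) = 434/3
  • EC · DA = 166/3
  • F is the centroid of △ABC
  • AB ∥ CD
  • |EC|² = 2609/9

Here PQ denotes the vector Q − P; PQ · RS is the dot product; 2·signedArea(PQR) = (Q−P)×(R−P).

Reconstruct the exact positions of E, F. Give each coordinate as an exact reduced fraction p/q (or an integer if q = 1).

1. E_x = -31/3  [2·signedArea(EBA) = 434/3 ∩ EC · DA = 166/3]
2. E_y = -2/3  [2·signedArea(EBA) = 434/3 ∩ EC · DA = 166/3]
   → E = (-31/3, -2/3)
3. F_x = -29/3  [F is the centroid of △ABC]
4. F_y = 11/3  [F is the centroid of △ABC]
   → F = (-29/3, 11/3)

E = (-31/3, -2/3)
F = (-29/3, 11/3)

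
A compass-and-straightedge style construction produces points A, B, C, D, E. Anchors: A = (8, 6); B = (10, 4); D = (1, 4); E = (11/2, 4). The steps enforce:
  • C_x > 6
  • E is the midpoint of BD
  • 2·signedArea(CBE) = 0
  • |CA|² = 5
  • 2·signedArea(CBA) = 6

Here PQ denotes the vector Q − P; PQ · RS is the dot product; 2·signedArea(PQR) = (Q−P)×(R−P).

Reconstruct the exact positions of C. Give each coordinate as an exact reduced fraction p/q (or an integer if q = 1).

1. C_x = 7  [2·signedArea(CBE) = 0 ∩ 2·signedArea(CBA) = 6]
2. C_y = 4  [2·signedArea(CBE) = 0 ∩ 2·signedArea(CBA) = 6]
   → C = (7, 4)

C = (7, 4)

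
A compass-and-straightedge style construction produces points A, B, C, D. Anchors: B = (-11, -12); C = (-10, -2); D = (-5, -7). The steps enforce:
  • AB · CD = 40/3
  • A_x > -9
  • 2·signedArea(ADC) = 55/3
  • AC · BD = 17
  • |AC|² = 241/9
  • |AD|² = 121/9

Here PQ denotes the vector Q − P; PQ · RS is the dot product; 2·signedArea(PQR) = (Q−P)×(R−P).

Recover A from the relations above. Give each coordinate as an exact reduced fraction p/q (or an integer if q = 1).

1. A_x = -26/3  [AC · BD = 17 ∩ 2·signedArea(ADC) = 55/3]
2. A_y = -7  [AC · BD = 17 ∩ 2·signedArea(ADC) = 55/3]
   → A = (-26/3, -7)

A = (-26/3, -7)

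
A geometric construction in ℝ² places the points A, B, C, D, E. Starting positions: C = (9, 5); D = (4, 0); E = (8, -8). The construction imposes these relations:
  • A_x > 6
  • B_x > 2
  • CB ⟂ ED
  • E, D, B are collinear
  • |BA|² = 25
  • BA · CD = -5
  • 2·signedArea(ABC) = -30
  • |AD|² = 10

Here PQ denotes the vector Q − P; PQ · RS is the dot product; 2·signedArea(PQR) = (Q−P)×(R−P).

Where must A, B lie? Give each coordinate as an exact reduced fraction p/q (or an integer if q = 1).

A = (7, -1)
B = (3, 2)

1. B_x = 3  [E, D, B are collinear ∩ CB ⟂ ED]
2. B_y = 2  [E, D, B are collinear ∩ CB ⟂ ED]
   → B = (3, 2)
3. A_x = 7  [2·signedArea(ABC) = -30 ∩ BA · CD = -5]
4. A_y = -1  [2·signedArea(ABC) = -30 ∩ BA · CD = -5]
   → A = (7, -1)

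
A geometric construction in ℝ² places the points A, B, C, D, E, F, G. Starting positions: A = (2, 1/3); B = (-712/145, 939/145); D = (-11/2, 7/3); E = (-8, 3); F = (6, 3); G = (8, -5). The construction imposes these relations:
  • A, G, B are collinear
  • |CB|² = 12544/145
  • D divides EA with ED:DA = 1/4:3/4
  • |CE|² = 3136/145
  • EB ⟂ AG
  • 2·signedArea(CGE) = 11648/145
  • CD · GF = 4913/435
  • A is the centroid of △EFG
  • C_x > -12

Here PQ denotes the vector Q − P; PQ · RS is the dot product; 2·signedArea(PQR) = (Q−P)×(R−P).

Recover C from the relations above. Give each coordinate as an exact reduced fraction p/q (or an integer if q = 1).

1. C_x = -1608/145  [2·signedArea(CGE) = 11648/145 ∩ CD · GF = 4913/435]
2. C_y = -69/145  [2·signedArea(CGE) = 11648/145 ∩ CD · GF = 4913/435]
   → C = (-1608/145, -69/145)

C = (-1608/145, -69/145)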